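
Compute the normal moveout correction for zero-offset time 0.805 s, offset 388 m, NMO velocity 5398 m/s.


x/Vnmo = 388/5398 = 0.071878
(x/Vnmo)^2 = 0.005167
t0^2 = 0.648025
sqrt(0.648025 + 0.005167) = 0.808203
dt = 0.808203 - 0.805 = 0.003203

0.003203


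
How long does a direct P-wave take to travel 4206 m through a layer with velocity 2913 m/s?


t = x / V
= 4206 / 2913
= 1.4439 s

1.4439


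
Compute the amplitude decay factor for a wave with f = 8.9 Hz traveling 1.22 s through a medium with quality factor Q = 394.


pi*f*t/Q = pi*8.9*1.22/394 = 0.086577
A/A0 = exp(-0.086577) = 0.917065

0.917065


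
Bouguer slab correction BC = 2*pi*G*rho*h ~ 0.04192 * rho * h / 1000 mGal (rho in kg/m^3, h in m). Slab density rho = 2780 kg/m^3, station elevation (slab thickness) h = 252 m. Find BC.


BC = 0.04192 * rho * h / 1000
= 0.04192 * 2780 * 252 / 1000
= 29.3675 mGal

29.3675


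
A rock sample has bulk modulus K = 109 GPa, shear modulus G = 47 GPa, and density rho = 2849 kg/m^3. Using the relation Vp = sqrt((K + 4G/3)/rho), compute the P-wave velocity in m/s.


First compute the effective modulus:
K + 4G/3 = 109e9 + 4*47e9/3 = 171666666666.67 Pa
Then divide by density:
171666666666.67 / 2849 = 60255060.2551 Pa/(kg/m^3)
Take the square root:
Vp = sqrt(60255060.2551) = 7762.41 m/s

7762.41


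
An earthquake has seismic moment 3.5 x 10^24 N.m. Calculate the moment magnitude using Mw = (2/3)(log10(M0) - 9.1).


log10(M0) = log10(3.5 x 10^24) = 24.5441
Mw = 2/3 * (24.5441 - 9.1)
= 2/3 * 15.4441
= 10.3

10.3


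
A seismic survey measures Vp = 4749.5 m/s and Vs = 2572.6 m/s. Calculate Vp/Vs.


Vp/Vs = 4749.5 / 2572.6
= 1.8462

1.8462


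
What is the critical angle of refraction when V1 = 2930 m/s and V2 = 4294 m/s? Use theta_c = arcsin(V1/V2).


V1/V2 = 2930/4294 = 0.682347
theta_c = arcsin(0.682347) = 43.0274 degrees

43.0274


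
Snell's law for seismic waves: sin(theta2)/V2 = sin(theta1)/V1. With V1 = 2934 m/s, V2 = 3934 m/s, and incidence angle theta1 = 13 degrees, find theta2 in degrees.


sin(theta1) = sin(13 deg) = 0.224951
sin(theta2) = V2/V1 * sin(theta1) = 3934/2934 * 0.224951 = 0.301621
theta2 = arcsin(0.301621) = 17.555 degrees

17.555


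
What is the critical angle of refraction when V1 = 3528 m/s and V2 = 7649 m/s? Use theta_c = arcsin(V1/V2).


V1/V2 = 3528/7649 = 0.461237
theta_c = arcsin(0.461237) = 27.4669 degrees

27.4669


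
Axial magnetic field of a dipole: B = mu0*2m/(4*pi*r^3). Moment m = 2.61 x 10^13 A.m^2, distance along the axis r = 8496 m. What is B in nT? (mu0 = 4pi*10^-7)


m = 2.61 x 10^13 = 26100000000000 A.m^2
2m = 52200000000000 A.m^2
r^3 = 8496^3 = 613258407936
B = (4pi*10^-7) * 52200000000000 / (4*pi * 613258407936) * 1e9
= 65596454.606955 / 7706432436495.64 * 1e9
= 8511.9094 nT

8511.9094


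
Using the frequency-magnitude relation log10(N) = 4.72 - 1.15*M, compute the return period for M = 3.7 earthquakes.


log10(N) = 4.72 - 1.15*3.7 = 0.465
N = 10^0.465 = 2.917427
T = 1/N = 1/2.917427 = 0.3428 years

0.3428


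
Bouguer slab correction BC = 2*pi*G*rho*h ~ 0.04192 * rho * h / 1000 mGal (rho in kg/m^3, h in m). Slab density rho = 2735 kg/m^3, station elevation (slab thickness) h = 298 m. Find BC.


BC = 0.04192 * rho * h / 1000
= 0.04192 * 2735 * 298 / 1000
= 34.1661 mGal

34.1661


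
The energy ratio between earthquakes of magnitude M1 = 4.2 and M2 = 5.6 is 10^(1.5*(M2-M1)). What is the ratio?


M2 - M1 = 5.6 - 4.2 = 1.4
1.5 * 1.4 = 2.1
ratio = 10^2.1 = 125.89

125.89


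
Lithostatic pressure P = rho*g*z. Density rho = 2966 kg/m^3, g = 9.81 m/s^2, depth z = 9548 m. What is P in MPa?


P = rho * g * z / 1e6
= 2966 * 9.81 * 9548 / 1e6
= 277813000.08 / 1e6
= 277.813 MPa

277.813


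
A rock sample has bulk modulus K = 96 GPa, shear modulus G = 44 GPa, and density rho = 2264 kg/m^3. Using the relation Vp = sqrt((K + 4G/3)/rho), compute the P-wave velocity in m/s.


First compute the effective modulus:
K + 4G/3 = 96e9 + 4*44e9/3 = 154666666666.67 Pa
Then divide by density:
154666666666.67 / 2264 = 68315665.4888 Pa/(kg/m^3)
Take the square root:
Vp = sqrt(68315665.4888) = 8265.33 m/s

8265.33


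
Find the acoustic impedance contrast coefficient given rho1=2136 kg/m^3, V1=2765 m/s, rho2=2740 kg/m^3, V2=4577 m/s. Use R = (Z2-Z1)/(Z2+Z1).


Z1 = 2136 * 2765 = 5906040
Z2 = 2740 * 4577 = 12540980
R = (12540980 - 5906040) / (12540980 + 5906040) = 6634940 / 18447020 = 0.3597

0.3597


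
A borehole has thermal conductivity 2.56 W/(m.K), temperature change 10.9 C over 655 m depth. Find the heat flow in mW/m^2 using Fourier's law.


q = k * dT / dz * 1000
= 2.56 * 10.9 / 655 * 1000
= 0.042602 * 1000
= 42.6015 mW/m^2

42.6015


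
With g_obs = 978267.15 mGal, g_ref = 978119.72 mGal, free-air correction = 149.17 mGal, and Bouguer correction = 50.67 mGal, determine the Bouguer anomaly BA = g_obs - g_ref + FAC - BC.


BA = g_obs - g_ref + FAC - BC
= 978267.15 - 978119.72 + 149.17 - 50.67
= 245.93 mGal

245.93


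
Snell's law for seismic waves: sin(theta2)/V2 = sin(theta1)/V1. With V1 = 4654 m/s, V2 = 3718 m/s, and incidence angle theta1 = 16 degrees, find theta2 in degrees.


sin(theta1) = sin(16 deg) = 0.275637
sin(theta2) = V2/V1 * sin(theta1) = 3718/4654 * 0.275637 = 0.220202
theta2 = arcsin(0.220202) = 12.7209 degrees

12.7209


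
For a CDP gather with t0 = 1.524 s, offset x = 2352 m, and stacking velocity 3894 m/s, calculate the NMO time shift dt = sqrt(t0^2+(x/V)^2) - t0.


x/Vnmo = 2352/3894 = 0.604006
(x/Vnmo)^2 = 0.364823
t0^2 = 2.322576
sqrt(2.322576 + 0.364823) = 1.639329
dt = 1.639329 - 1.524 = 0.115329

0.115329


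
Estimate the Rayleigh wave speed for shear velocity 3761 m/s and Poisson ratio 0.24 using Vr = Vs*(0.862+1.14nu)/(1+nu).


Numerator factor = 0.862 + 1.14*0.24 = 1.1356
Denominator = 1 + 0.24 = 1.24
Vr = 3761 * 1.1356 / 1.24 = 3444.35 m/s

3444.35


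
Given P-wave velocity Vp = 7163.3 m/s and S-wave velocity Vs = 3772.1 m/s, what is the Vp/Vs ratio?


Vp/Vs = 7163.3 / 3772.1
= 1.899

1.899


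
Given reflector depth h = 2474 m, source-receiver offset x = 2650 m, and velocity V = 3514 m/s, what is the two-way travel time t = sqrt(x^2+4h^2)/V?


x^2 + 4h^2 = 2650^2 + 4*2474^2 = 7022500 + 24482704 = 31505204
sqrt(31505204) = 5612.9497
t = 5612.9497 / 3514 = 1.5973 s

1.5973


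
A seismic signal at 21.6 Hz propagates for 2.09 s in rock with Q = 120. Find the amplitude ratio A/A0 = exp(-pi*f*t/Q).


pi*f*t/Q = pi*21.6*2.09/120 = 1.181867
A/A0 = exp(-1.181867) = 0.306706

0.306706


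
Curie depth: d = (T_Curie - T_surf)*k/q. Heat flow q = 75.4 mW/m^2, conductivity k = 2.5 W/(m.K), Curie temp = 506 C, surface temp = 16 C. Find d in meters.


T_Curie - T_surf = 506 - 16 = 490 C
Convert q to W/m^2: 75.4 mW/m^2 = 0.0754 W/m^2
d = 490 * 2.5 / 0.0754 = 16246.68 m

16246.68


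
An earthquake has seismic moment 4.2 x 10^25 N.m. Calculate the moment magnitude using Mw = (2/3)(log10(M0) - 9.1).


log10(M0) = log10(4.2 x 10^25) = 25.6232
Mw = 2/3 * (25.6232 - 9.1)
= 2/3 * 16.5232
= 11.02

11.02


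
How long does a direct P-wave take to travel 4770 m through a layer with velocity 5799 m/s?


t = x / V
= 4770 / 5799
= 0.8226 s

0.8226


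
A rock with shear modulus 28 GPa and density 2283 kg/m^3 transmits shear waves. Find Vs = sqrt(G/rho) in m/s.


Convert G to Pa: G = 28e9 Pa
Compute G/rho = 28e9 / 2283 = 12264564.17
Vs = sqrt(12264564.17) = 3502.08 m/s

3502.08


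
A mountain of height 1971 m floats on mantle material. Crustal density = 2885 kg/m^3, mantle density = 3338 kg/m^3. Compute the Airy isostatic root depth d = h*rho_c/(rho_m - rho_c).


rho_m - rho_c = 3338 - 2885 = 453
d = 1971 * 2885 / 453
= 5686335 / 453
= 12552.62 m

12552.62


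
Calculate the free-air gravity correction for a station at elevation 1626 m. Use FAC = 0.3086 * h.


FAC = 0.3086 * h
= 0.3086 * 1626
= 501.7836 mGal

501.7836


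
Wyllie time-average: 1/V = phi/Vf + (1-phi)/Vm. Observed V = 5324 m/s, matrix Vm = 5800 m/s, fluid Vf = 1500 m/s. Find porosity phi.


1/V - 1/Vm = 1/5324 - 1/5800 = 1.541e-05
1/Vf - 1/Vm = 1/1500 - 1/5800 = 0.00049425
phi = 1.541e-05 / 0.00049425 = 0.0312

0.0312


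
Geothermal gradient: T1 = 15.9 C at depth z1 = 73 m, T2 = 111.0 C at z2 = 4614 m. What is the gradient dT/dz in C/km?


dT = 111.0 - 15.9 = 95.1 C
dz = 4614 - 73 = 4541 m
gradient = dT/dz * 1000 = 95.1/4541 * 1000 = 20.9425 C/km

20.9425


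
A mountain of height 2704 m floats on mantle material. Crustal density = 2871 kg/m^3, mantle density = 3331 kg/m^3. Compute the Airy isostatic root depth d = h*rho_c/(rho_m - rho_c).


rho_m - rho_c = 3331 - 2871 = 460
d = 2704 * 2871 / 460
= 7763184 / 460
= 16876.49 m

16876.49


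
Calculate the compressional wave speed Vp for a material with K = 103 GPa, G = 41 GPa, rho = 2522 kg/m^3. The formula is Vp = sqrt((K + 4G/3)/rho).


First compute the effective modulus:
K + 4G/3 = 103e9 + 4*41e9/3 = 157666666666.67 Pa
Then divide by density:
157666666666.67 / 2522 = 62516521.2794 Pa/(kg/m^3)
Take the square root:
Vp = sqrt(62516521.2794) = 7906.74 m/s

7906.74


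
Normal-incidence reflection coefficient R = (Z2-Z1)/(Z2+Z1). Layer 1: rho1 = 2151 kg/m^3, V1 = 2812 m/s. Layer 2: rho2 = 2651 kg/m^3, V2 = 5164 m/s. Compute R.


Z1 = 2151 * 2812 = 6048612
Z2 = 2651 * 5164 = 13689764
R = (13689764 - 6048612) / (13689764 + 6048612) = 7641152 / 19738376 = 0.3871

0.3871


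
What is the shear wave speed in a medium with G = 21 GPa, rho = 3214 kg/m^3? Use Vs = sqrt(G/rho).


Convert G to Pa: G = 21e9 Pa
Compute G/rho = 21e9 / 3214 = 6533914.1257
Vs = sqrt(6533914.1257) = 2556.15 m/s

2556.15


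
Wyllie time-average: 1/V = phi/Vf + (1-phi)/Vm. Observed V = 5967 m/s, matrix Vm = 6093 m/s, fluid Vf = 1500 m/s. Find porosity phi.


1/V - 1/Vm = 1/5967 - 1/6093 = 3.47e-06
1/Vf - 1/Vm = 1/1500 - 1/6093 = 0.00050254
phi = 3.47e-06 / 0.00050254 = 0.0069

0.0069


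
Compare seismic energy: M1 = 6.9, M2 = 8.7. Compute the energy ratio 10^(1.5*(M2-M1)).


M2 - M1 = 8.7 - 6.9 = 1.8
1.5 * 1.8 = 2.7
ratio = 10^2.7 = 501.19

501.19


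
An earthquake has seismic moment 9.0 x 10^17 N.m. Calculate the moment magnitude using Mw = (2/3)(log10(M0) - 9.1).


log10(M0) = log10(9.0 x 10^17) = 17.9542
Mw = 2/3 * (17.9542 - 9.1)
= 2/3 * 8.8542
= 5.9

5.9


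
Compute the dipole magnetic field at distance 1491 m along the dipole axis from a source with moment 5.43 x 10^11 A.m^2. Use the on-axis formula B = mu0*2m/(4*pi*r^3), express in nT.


m = 5.43 x 10^11 = 543000000000 A.m^2
2m = 1086000000000 A.m^2
r^3 = 1491^3 = 3314613771
B = (4pi*10^-7) * 1086000000000 / (4*pi * 3314613771) * 1e9
= 1364707.848719 / 41652665089.84 * 1e9
= 32763.9983 nT

32763.9983


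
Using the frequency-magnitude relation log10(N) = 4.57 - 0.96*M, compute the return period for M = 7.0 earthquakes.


log10(N) = 4.57 - 0.96*7.0 = -2.15
N = 10^-2.15 = 0.007079
T = 1/N = 1/0.007079 = 141.2538 years

141.2538


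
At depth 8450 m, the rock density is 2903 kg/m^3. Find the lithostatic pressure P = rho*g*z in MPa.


P = rho * g * z / 1e6
= 2903 * 9.81 * 8450 / 1e6
= 240642733.5 / 1e6
= 240.6427 MPa

240.6427


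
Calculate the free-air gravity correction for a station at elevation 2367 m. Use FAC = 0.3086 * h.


FAC = 0.3086 * h
= 0.3086 * 2367
= 730.4562 mGal

730.4562


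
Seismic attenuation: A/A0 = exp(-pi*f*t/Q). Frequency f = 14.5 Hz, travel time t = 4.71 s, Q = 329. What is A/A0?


pi*f*t/Q = pi*14.5*4.71/329 = 0.652143
A/A0 = exp(-0.652143) = 0.520928

0.520928


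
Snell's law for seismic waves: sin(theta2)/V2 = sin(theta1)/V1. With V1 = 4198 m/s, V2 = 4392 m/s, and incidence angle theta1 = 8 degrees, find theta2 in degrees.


sin(theta1) = sin(8 deg) = 0.139173
sin(theta2) = V2/V1 * sin(theta1) = 4392/4198 * 0.139173 = 0.145605
theta2 = arcsin(0.145605) = 8.3723 degrees

8.3723


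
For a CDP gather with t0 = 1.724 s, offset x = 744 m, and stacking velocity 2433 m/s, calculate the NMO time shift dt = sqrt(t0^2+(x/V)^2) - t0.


x/Vnmo = 744/2433 = 0.305795
(x/Vnmo)^2 = 0.093511
t0^2 = 2.972176
sqrt(2.972176 + 0.093511) = 1.75091
dt = 1.75091 - 1.724 = 0.02691

0.02691


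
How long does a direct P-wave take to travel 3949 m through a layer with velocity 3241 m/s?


t = x / V
= 3949 / 3241
= 1.2185 s

1.2185


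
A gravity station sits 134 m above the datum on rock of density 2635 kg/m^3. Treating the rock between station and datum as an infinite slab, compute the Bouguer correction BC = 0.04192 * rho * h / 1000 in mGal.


BC = 0.04192 * rho * h / 1000
= 0.04192 * 2635 * 134 / 1000
= 14.8015 mGal

14.8015


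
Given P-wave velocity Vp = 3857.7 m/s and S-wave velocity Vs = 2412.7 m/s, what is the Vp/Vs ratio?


Vp/Vs = 3857.7 / 2412.7
= 1.5989

1.5989


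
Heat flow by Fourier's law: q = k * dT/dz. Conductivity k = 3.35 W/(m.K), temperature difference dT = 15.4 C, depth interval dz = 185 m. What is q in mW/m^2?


q = k * dT / dz * 1000
= 3.35 * 15.4 / 185 * 1000
= 0.278865 * 1000
= 278.8649 mW/m^2

278.8649


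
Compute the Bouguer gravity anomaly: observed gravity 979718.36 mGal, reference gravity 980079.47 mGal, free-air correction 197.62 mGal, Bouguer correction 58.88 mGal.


BA = g_obs - g_ref + FAC - BC
= 979718.36 - 980079.47 + 197.62 - 58.88
= -222.37 mGal

-222.37


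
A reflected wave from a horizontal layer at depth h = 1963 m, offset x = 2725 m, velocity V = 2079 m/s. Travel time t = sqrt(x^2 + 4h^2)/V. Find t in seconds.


x^2 + 4h^2 = 2725^2 + 4*1963^2 = 7425625 + 15413476 = 22839101
sqrt(22839101) = 4779.0272
t = 4779.0272 / 2079 = 2.2987 s

2.2987


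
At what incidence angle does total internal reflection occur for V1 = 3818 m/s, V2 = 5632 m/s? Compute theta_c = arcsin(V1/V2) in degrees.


V1/V2 = 3818/5632 = 0.677912
theta_c = arcsin(0.677912) = 42.6807 degrees

42.6807


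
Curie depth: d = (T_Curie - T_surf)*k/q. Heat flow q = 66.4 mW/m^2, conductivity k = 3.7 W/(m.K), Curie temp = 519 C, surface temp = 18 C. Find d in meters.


T_Curie - T_surf = 519 - 18 = 501 C
Convert q to W/m^2: 66.4 mW/m^2 = 0.0664 W/m^2
d = 501 * 3.7 / 0.0664 = 27917.17 m

27917.17


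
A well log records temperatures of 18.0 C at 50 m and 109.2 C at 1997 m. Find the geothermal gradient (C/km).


dT = 109.2 - 18.0 = 91.2 C
dz = 1997 - 50 = 1947 m
gradient = dT/dz * 1000 = 91.2/1947 * 1000 = 46.8413 C/km

46.8413


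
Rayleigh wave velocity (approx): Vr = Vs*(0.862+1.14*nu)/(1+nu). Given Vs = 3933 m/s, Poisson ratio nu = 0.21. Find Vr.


Numerator factor = 0.862 + 1.14*0.21 = 1.1014
Denominator = 1 + 0.21 = 1.21
Vr = 3933 * 1.1014 / 1.21 = 3580.01 m/s

3580.01


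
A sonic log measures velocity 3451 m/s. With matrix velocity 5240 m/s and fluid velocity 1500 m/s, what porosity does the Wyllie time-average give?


1/V - 1/Vm = 1/3451 - 1/5240 = 9.893e-05
1/Vf - 1/Vm = 1/1500 - 1/5240 = 0.00047583
phi = 9.893e-05 / 0.00047583 = 0.2079

0.2079


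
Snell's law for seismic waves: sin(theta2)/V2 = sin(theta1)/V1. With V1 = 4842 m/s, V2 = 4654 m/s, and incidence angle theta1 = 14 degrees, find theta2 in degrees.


sin(theta1) = sin(14 deg) = 0.241922
sin(theta2) = V2/V1 * sin(theta1) = 4654/4842 * 0.241922 = 0.232529
theta2 = arcsin(0.232529) = 13.446 degrees

13.446


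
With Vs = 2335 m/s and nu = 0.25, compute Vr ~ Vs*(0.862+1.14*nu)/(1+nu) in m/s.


Numerator factor = 0.862 + 1.14*0.25 = 1.147
Denominator = 1 + 0.25 = 1.25
Vr = 2335 * 1.147 / 1.25 = 2142.6 m/s

2142.6


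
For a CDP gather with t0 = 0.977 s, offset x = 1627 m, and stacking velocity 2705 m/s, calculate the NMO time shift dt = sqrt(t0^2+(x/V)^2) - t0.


x/Vnmo = 1627/2705 = 0.601479
(x/Vnmo)^2 = 0.361777
t0^2 = 0.954529
sqrt(0.954529 + 0.361777) = 1.147304
dt = 1.147304 - 0.977 = 0.170304

0.170304


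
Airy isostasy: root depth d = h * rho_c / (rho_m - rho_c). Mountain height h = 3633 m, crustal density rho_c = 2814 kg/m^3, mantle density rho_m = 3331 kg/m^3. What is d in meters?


rho_m - rho_c = 3331 - 2814 = 517
d = 3633 * 2814 / 517
= 10223262 / 517
= 19774.2 m

19774.2


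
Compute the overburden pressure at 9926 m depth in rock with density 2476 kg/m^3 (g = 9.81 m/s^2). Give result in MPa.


P = rho * g * z / 1e6
= 2476 * 9.81 * 9926 / 1e6
= 241098172.56 / 1e6
= 241.0982 MPa

241.0982


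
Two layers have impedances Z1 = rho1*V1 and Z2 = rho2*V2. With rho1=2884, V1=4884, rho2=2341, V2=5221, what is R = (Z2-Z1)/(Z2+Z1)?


Z1 = 2884 * 4884 = 14085456
Z2 = 2341 * 5221 = 12222361
R = (12222361 - 14085456) / (12222361 + 14085456) = -1863095 / 26307817 = -0.0708

-0.0708


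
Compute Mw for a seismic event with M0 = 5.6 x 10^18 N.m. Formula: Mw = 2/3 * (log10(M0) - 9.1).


log10(M0) = log10(5.6 x 10^18) = 18.7482
Mw = 2/3 * (18.7482 - 9.1)
= 2/3 * 9.6482
= 6.43

6.43


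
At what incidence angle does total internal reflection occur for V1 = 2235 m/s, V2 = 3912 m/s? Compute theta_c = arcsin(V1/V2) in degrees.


V1/V2 = 2235/3912 = 0.571319
theta_c = arcsin(0.571319) = 34.8423 degrees

34.8423


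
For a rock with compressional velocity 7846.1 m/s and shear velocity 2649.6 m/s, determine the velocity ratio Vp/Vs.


Vp/Vs = 7846.1 / 2649.6
= 2.9612

2.9612


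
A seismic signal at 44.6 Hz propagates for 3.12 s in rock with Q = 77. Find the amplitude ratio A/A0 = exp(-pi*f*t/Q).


pi*f*t/Q = pi*44.6*3.12/77 = 5.677388
A/A0 = exp(-5.677388) = 0.003422

0.003422


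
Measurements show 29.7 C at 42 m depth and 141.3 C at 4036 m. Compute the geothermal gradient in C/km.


dT = 141.3 - 29.7 = 111.6 C
dz = 4036 - 42 = 3994 m
gradient = dT/dz * 1000 = 111.6/3994 * 1000 = 27.9419 C/km

27.9419


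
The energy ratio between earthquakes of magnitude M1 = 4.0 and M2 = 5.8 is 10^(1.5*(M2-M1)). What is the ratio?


M2 - M1 = 5.8 - 4.0 = 1.8
1.5 * 1.8 = 2.7
ratio = 10^2.7 = 501.19

501.19


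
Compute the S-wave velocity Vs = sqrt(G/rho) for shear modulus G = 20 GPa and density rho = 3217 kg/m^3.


Convert G to Pa: G = 20e9 Pa
Compute G/rho = 20e9 / 3217 = 6216972.3345
Vs = sqrt(6216972.3345) = 2493.39 m/s

2493.39


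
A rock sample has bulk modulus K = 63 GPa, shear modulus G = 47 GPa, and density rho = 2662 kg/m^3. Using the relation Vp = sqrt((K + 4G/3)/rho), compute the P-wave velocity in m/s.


First compute the effective modulus:
K + 4G/3 = 63e9 + 4*47e9/3 = 125666666666.67 Pa
Then divide by density:
125666666666.67 / 2662 = 47207613.3233 Pa/(kg/m^3)
Take the square root:
Vp = sqrt(47207613.3233) = 6870.78 m/s

6870.78


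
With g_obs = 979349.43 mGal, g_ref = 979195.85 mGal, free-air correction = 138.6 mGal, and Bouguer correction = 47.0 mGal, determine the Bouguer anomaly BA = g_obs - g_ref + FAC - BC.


BA = g_obs - g_ref + FAC - BC
= 979349.43 - 979195.85 + 138.6 - 47.0
= 245.18 mGal

245.18


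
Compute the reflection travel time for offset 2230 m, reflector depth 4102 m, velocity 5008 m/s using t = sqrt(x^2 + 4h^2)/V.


x^2 + 4h^2 = 2230^2 + 4*4102^2 = 4972900 + 67305616 = 72278516
sqrt(72278516) = 8501.6772
t = 8501.6772 / 5008 = 1.6976 s

1.6976


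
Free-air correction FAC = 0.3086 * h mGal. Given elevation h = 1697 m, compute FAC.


FAC = 0.3086 * h
= 0.3086 * 1697
= 523.6942 mGal

523.6942


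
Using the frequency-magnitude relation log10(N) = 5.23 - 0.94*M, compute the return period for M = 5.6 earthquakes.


log10(N) = 5.23 - 0.94*5.6 = -0.034
N = 10^-0.034 = 0.924698
T = 1/N = 1/0.924698 = 1.0814 years

1.0814


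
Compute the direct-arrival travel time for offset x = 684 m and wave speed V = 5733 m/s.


t = x / V
= 684 / 5733
= 0.1193 s

0.1193


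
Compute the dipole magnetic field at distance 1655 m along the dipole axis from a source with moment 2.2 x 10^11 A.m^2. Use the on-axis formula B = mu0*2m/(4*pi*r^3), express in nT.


m = 2.2 x 10^11 = 220000000000 A.m^2
2m = 440000000000 A.m^2
r^3 = 1655^3 = 4533086375
B = (4pi*10^-7) * 440000000000 / (4*pi * 4533086375) * 1e9
= 552920.307032 / 56964443415.15 * 1e9
= 9706.4111 nT

9706.4111


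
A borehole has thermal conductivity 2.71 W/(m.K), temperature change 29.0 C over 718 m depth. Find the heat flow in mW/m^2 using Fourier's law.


q = k * dT / dz * 1000
= 2.71 * 29.0 / 718 * 1000
= 0.109457 * 1000
= 109.4568 mW/m^2

109.4568


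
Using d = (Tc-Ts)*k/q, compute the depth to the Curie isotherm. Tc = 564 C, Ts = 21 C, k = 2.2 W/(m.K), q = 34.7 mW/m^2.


T_Curie - T_surf = 564 - 21 = 543 C
Convert q to W/m^2: 34.7 mW/m^2 = 0.0347 W/m^2
d = 543 * 2.2 / 0.0347 = 34426.51 m

34426.51


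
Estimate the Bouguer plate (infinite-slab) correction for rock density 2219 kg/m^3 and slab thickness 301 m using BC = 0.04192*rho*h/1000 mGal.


BC = 0.04192 * rho * h / 1000
= 0.04192 * 2219 * 301 / 1000
= 27.9992 mGal

27.9992


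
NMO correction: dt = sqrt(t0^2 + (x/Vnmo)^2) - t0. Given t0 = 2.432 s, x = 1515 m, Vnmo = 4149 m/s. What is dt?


x/Vnmo = 1515/4149 = 0.365148
(x/Vnmo)^2 = 0.133333
t0^2 = 5.914624
sqrt(5.914624 + 0.133333) = 2.459259
dt = 2.459259 - 2.432 = 0.027259

0.027259


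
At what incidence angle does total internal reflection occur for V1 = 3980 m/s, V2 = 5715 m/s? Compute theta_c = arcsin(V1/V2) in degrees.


V1/V2 = 3980/5715 = 0.696413
theta_c = arcsin(0.696413) = 44.1399 degrees

44.1399


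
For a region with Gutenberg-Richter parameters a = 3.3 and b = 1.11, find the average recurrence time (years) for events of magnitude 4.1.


log10(N) = 3.3 - 1.11*4.1 = -1.251
N = 10^-1.251 = 0.056105
T = 1/N = 1/0.056105 = 17.8238 years

17.8238


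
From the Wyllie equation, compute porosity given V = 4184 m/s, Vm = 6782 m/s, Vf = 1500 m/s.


1/V - 1/Vm = 1/4184 - 1/6782 = 9.156e-05
1/Vf - 1/Vm = 1/1500 - 1/6782 = 0.00051922
phi = 9.156e-05 / 0.00051922 = 0.1763

0.1763


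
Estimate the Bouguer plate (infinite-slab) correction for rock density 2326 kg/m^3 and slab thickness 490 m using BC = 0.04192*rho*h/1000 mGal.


BC = 0.04192 * rho * h / 1000
= 0.04192 * 2326 * 490 / 1000
= 47.7779 mGal

47.7779


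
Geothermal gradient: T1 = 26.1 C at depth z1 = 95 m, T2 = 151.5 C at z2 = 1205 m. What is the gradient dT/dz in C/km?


dT = 151.5 - 26.1 = 125.4 C
dz = 1205 - 95 = 1110 m
gradient = dT/dz * 1000 = 125.4/1110 * 1000 = 112.973 C/km

112.973


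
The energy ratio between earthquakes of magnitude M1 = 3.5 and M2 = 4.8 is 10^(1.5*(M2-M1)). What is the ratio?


M2 - M1 = 4.8 - 3.5 = 1.3
1.5 * 1.3 = 1.95
ratio = 10^1.95 = 89.13

89.13


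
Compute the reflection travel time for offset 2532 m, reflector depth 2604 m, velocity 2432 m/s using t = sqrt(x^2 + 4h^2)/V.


x^2 + 4h^2 = 2532^2 + 4*2604^2 = 6411024 + 27123264 = 33534288
sqrt(33534288) = 5790.8797
t = 5790.8797 / 2432 = 2.3811 s

2.3811


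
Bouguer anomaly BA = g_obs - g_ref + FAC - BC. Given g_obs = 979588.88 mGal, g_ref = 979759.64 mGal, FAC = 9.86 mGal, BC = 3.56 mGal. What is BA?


BA = g_obs - g_ref + FAC - BC
= 979588.88 - 979759.64 + 9.86 - 3.56
= -164.46 mGal

-164.46


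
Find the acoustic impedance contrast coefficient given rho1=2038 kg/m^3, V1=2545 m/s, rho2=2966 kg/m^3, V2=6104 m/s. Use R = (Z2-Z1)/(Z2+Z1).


Z1 = 2038 * 2545 = 5186710
Z2 = 2966 * 6104 = 18104464
R = (18104464 - 5186710) / (18104464 + 5186710) = 12917754 / 23291174 = 0.5546

0.5546


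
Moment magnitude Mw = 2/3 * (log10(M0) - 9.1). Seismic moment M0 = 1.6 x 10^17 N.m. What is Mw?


log10(M0) = log10(1.6 x 10^17) = 17.2041
Mw = 2/3 * (17.2041 - 9.1)
= 2/3 * 8.1041
= 5.4

5.4


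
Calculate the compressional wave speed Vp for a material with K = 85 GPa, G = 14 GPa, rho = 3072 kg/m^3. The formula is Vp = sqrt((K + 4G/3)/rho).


First compute the effective modulus:
K + 4G/3 = 85e9 + 4*14e9/3 = 103666666666.67 Pa
Then divide by density:
103666666666.67 / 3072 = 33745659.7222 Pa/(kg/m^3)
Take the square root:
Vp = sqrt(33745659.7222) = 5809.1 m/s

5809.1


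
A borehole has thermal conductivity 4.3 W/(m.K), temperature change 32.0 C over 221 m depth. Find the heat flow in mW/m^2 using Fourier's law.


q = k * dT / dz * 1000
= 4.3 * 32.0 / 221 * 1000
= 0.622624 * 1000
= 622.6244 mW/m^2

622.6244


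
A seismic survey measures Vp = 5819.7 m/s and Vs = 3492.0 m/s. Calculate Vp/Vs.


Vp/Vs = 5819.7 / 3492.0
= 1.6666

1.6666


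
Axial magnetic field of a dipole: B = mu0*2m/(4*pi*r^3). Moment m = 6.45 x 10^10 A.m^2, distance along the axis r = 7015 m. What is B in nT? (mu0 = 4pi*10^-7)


m = 6.45 x 10^10 = 64500000000 A.m^2
2m = 129000000000 A.m^2
r^3 = 7015^3 = 345209728375
B = (4pi*10^-7) * 129000000000 / (4*pi * 345209728375) * 1e9
= 162106.180925 / 4338033386442.51 * 1e9
= 37.3686 nT

37.3686


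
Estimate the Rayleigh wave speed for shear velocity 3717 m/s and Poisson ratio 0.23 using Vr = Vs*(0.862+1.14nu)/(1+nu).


Numerator factor = 0.862 + 1.14*0.23 = 1.1242
Denominator = 1 + 0.23 = 1.23
Vr = 3717 * 1.1242 / 1.23 = 3397.28 m/s

3397.28


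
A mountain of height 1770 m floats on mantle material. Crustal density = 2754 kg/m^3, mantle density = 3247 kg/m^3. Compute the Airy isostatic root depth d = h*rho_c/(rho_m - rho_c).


rho_m - rho_c = 3247 - 2754 = 493
d = 1770 * 2754 / 493
= 4874580 / 493
= 9887.59 m

9887.59


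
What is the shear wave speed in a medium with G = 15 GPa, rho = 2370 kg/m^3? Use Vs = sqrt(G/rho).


Convert G to Pa: G = 15e9 Pa
Compute G/rho = 15e9 / 2370 = 6329113.9241
Vs = sqrt(6329113.9241) = 2515.77 m/s

2515.77


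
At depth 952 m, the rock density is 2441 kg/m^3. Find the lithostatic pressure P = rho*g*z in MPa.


P = rho * g * z / 1e6
= 2441 * 9.81 * 952 / 1e6
= 22796791.92 / 1e6
= 22.7968 MPa

22.7968


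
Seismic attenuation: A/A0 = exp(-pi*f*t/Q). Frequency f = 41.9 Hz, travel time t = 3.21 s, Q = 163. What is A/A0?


pi*f*t/Q = pi*41.9*3.21/163 = 2.592277
A/A0 = exp(-2.592277) = 0.074849

0.074849


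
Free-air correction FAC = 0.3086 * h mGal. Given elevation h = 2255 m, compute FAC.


FAC = 0.3086 * h
= 0.3086 * 2255
= 695.893 mGal

695.893


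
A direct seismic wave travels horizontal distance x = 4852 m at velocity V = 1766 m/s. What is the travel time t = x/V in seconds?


t = x / V
= 4852 / 1766
= 2.7475 s

2.7475


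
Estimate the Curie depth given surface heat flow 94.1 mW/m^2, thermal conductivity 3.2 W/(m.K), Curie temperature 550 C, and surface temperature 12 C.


T_Curie - T_surf = 550 - 12 = 538 C
Convert q to W/m^2: 94.1 mW/m^2 = 0.0941 W/m^2
d = 538 * 3.2 / 0.0941 = 18295.43 m

18295.43


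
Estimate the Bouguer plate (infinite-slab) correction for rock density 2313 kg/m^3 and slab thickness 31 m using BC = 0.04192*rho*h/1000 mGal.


BC = 0.04192 * rho * h / 1000
= 0.04192 * 2313 * 31 / 1000
= 3.0058 mGal

3.0058


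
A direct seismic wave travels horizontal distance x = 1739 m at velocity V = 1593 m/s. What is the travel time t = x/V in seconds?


t = x / V
= 1739 / 1593
= 1.0917 s

1.0917


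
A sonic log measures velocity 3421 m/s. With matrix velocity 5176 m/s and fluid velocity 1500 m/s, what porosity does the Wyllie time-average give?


1/V - 1/Vm = 1/3421 - 1/5176 = 9.911e-05
1/Vf - 1/Vm = 1/1500 - 1/5176 = 0.00047347
phi = 9.911e-05 / 0.00047347 = 0.2093

0.2093


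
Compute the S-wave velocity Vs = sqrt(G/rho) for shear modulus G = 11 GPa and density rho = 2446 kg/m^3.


Convert G to Pa: G = 11e9 Pa
Compute G/rho = 11e9 / 2446 = 4497138.1848
Vs = sqrt(4497138.1848) = 2120.65 m/s

2120.65


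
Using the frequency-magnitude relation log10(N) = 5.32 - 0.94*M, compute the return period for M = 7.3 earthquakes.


log10(N) = 5.32 - 0.94*7.3 = -1.542
N = 10^-1.542 = 0.028708
T = 1/N = 1/0.028708 = 34.8337 years

34.8337


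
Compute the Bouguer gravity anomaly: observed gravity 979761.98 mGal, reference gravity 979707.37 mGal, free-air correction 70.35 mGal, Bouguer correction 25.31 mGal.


BA = g_obs - g_ref + FAC - BC
= 979761.98 - 979707.37 + 70.35 - 25.31
= 99.65 mGal

99.65


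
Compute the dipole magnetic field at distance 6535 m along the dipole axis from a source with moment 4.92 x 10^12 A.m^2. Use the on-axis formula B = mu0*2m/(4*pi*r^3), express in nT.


m = 4.92 x 10^12 = 4920000000000 A.m^2
2m = 9840000000000 A.m^2
r^3 = 6535^3 = 279085180375
B = (4pi*10^-7) * 9840000000000 / (4*pi * 279085180375) * 1e9
= 12365308.684529 / 3507087809567.53 * 1e9
= 3525.8053 nT

3525.8053


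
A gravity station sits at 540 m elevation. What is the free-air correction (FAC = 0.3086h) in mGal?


FAC = 0.3086 * h
= 0.3086 * 540
= 166.644 mGal

166.644


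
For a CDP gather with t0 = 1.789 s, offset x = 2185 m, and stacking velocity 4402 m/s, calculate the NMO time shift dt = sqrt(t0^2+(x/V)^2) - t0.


x/Vnmo = 2185/4402 = 0.496365
(x/Vnmo)^2 = 0.246378
t0^2 = 3.200521
sqrt(3.200521 + 0.246378) = 1.856583
dt = 1.856583 - 1.789 = 0.067583

0.067583


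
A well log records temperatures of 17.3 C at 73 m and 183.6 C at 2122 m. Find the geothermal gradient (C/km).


dT = 183.6 - 17.3 = 166.3 C
dz = 2122 - 73 = 2049 m
gradient = dT/dz * 1000 = 166.3/2049 * 1000 = 81.1615 C/km

81.1615


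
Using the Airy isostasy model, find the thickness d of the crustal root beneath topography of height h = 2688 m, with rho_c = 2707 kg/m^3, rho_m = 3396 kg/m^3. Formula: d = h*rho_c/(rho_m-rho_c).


rho_m - rho_c = 3396 - 2707 = 689
d = 2688 * 2707 / 689
= 7276416 / 689
= 10560.84 m

10560.84


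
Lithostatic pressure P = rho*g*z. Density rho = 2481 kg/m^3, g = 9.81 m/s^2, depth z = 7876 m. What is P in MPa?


P = rho * g * z / 1e6
= 2481 * 9.81 * 7876 / 1e6
= 191690892.36 / 1e6
= 191.6909 MPa

191.6909


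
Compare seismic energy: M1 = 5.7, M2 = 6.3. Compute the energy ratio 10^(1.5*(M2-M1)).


M2 - M1 = 6.3 - 5.7 = 0.6
1.5 * 0.6 = 0.9
ratio = 10^0.9 = 7.94

7.94


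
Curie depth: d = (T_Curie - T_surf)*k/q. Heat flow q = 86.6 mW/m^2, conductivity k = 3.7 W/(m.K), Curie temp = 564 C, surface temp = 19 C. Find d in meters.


T_Curie - T_surf = 564 - 19 = 545 C
Convert q to W/m^2: 86.6 mW/m^2 = 0.0866 W/m^2
d = 545 * 3.7 / 0.0866 = 23285.22 m

23285.22


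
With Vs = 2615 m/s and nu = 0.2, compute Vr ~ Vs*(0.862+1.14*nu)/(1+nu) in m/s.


Numerator factor = 0.862 + 1.14*0.2 = 1.09
Denominator = 1 + 0.2 = 1.2
Vr = 2615 * 1.09 / 1.2 = 2375.29 m/s

2375.29


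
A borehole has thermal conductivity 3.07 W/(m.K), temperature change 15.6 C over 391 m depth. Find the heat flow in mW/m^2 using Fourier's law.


q = k * dT / dz * 1000
= 3.07 * 15.6 / 391 * 1000
= 0.122486 * 1000
= 122.4859 mW/m^2

122.4859


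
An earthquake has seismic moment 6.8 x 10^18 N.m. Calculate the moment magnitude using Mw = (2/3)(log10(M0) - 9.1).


log10(M0) = log10(6.8 x 10^18) = 18.8325
Mw = 2/3 * (18.8325 - 9.1)
= 2/3 * 9.7325
= 6.49

6.49


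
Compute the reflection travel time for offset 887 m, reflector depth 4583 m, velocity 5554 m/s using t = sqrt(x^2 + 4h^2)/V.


x^2 + 4h^2 = 887^2 + 4*4583^2 = 786769 + 84015556 = 84802325
sqrt(84802325) = 9208.8178
t = 9208.8178 / 5554 = 1.6581 s

1.6581


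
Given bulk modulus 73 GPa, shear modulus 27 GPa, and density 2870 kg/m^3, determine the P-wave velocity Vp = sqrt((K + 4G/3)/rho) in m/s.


First compute the effective modulus:
K + 4G/3 = 73e9 + 4*27e9/3 = 109000000000.0 Pa
Then divide by density:
109000000000.0 / 2870 = 37979094.0767 Pa/(kg/m^3)
Take the square root:
Vp = sqrt(37979094.0767) = 6162.72 m/s

6162.72


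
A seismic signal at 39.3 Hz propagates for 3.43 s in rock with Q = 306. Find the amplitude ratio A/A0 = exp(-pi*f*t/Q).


pi*f*t/Q = pi*39.3*3.43/306 = 1.383933
A/A0 = exp(-1.383933) = 0.250591

0.250591


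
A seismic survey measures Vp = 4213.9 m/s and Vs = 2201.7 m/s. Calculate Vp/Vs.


Vp/Vs = 4213.9 / 2201.7
= 1.9139

1.9139


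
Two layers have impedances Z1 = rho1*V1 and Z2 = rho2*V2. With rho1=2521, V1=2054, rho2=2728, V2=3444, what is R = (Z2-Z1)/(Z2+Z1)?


Z1 = 2521 * 2054 = 5178134
Z2 = 2728 * 3444 = 9395232
R = (9395232 - 5178134) / (9395232 + 5178134) = 4217098 / 14573366 = 0.2894

0.2894


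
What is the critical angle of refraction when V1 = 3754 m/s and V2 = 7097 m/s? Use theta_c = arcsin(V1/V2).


V1/V2 = 3754/7097 = 0.528956
theta_c = arcsin(0.528956) = 31.9349 degrees

31.9349


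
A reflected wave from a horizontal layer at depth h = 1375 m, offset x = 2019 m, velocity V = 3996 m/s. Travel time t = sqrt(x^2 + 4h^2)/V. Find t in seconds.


x^2 + 4h^2 = 2019^2 + 4*1375^2 = 4076361 + 7562500 = 11638861
sqrt(11638861) = 3411.5775
t = 3411.5775 / 3996 = 0.8537 s

0.8537


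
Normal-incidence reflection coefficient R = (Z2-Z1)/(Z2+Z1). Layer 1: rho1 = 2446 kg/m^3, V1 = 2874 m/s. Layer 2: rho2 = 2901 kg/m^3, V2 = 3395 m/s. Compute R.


Z1 = 2446 * 2874 = 7029804
Z2 = 2901 * 3395 = 9848895
R = (9848895 - 7029804) / (9848895 + 7029804) = 2819091 / 16878699 = 0.167

0.167


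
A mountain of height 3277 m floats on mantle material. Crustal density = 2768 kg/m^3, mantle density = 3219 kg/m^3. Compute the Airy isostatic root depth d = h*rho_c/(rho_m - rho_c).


rho_m - rho_c = 3219 - 2768 = 451
d = 3277 * 2768 / 451
= 9070736 / 451
= 20112.5 m

20112.5


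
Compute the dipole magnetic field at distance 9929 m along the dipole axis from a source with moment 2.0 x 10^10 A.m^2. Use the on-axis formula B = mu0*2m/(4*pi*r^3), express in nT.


m = 2.0 x 10^10 = 20000000000 A.m^2
2m = 40000000000 A.m^2
r^3 = 9929^3 = 978850872089
B = (4pi*10^-7) * 40000000000 / (4*pi * 978850872089) * 1e9
= 50265.482457 / 12300602834859.06 * 1e9
= 4.0864 nT

4.0864


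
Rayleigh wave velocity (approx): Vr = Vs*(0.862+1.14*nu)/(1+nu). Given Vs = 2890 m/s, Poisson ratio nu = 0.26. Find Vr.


Numerator factor = 0.862 + 1.14*0.26 = 1.1584
Denominator = 1 + 0.26 = 1.26
Vr = 2890 * 1.1584 / 1.26 = 2656.97 m/s

2656.97


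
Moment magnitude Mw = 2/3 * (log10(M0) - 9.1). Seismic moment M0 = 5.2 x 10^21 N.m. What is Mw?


log10(M0) = log10(5.2 x 10^21) = 21.716
Mw = 2/3 * (21.716 - 9.1)
= 2/3 * 12.616
= 8.41

8.41


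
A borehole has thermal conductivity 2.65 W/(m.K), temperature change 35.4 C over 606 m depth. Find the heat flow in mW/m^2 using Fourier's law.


q = k * dT / dz * 1000
= 2.65 * 35.4 / 606 * 1000
= 0.154802 * 1000
= 154.802 mW/m^2

154.802


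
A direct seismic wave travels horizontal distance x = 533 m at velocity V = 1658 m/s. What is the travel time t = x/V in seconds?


t = x / V
= 533 / 1658
= 0.3215 s

0.3215


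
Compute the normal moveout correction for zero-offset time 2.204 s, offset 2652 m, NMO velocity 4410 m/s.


x/Vnmo = 2652/4410 = 0.601361
(x/Vnmo)^2 = 0.361635
t0^2 = 4.857616
sqrt(4.857616 + 0.361635) = 2.284568
dt = 2.284568 - 2.204 = 0.080568

0.080568


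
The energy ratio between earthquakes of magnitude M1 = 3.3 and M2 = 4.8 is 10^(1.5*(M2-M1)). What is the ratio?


M2 - M1 = 4.8 - 3.3 = 1.5
1.5 * 1.5 = 2.25
ratio = 10^2.25 = 177.83

177.83


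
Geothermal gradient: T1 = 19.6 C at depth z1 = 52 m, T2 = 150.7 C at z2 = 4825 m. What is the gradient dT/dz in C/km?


dT = 150.7 - 19.6 = 131.1 C
dz = 4825 - 52 = 4773 m
gradient = dT/dz * 1000 = 131.1/4773 * 1000 = 27.467 C/km

27.467


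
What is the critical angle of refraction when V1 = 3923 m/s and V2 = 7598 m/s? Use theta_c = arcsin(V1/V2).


V1/V2 = 3923/7598 = 0.51632
theta_c = arcsin(0.51632) = 31.0857 degrees

31.0857


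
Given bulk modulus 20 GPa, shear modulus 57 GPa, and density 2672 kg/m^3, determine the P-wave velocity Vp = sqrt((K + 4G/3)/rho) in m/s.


First compute the effective modulus:
K + 4G/3 = 20e9 + 4*57e9/3 = 96000000000.0 Pa
Then divide by density:
96000000000.0 / 2672 = 35928143.7126 Pa/(kg/m^3)
Take the square root:
Vp = sqrt(35928143.7126) = 5994.01 m/s

5994.01


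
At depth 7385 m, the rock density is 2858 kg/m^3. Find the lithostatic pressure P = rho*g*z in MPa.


P = rho * g * z / 1e6
= 2858 * 9.81 * 7385 / 1e6
= 207053097.3 / 1e6
= 207.0531 MPa

207.0531


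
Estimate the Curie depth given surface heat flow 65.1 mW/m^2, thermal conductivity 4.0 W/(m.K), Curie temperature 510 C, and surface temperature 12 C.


T_Curie - T_surf = 510 - 12 = 498 C
Convert q to W/m^2: 65.1 mW/m^2 = 0.0651 W/m^2
d = 498 * 4.0 / 0.0651 = 30599.08 m

30599.08


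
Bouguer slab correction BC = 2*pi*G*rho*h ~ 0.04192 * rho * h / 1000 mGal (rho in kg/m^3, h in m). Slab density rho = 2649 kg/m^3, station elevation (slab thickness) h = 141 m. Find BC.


BC = 0.04192 * rho * h / 1000
= 0.04192 * 2649 * 141 / 1000
= 15.6575 mGal

15.6575


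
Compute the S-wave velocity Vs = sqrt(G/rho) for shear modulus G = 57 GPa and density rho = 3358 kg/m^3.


Convert G to Pa: G = 57e9 Pa
Compute G/rho = 57e9 / 3358 = 16974389.5176
Vs = sqrt(16974389.5176) = 4120.0 m/s

4120.0


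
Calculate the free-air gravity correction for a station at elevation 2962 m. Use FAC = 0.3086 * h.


FAC = 0.3086 * h
= 0.3086 * 2962
= 914.0732 mGal

914.0732


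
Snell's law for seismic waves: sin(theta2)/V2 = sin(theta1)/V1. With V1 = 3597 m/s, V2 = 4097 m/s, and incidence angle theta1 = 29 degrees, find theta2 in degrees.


sin(theta1) = sin(29 deg) = 0.48481
sin(theta2) = V2/V1 * sin(theta1) = 4097/3597 * 0.48481 = 0.5522
theta2 = arcsin(0.5522) = 33.5181 degrees

33.5181


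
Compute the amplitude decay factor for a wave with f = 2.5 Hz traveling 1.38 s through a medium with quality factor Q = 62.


pi*f*t/Q = pi*2.5*1.38/62 = 0.174814
A/A0 = exp(-0.174814) = 0.839613

0.839613


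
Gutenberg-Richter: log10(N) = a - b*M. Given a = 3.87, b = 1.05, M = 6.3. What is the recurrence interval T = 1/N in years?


log10(N) = 3.87 - 1.05*6.3 = -2.745
N = 10^-2.745 = 0.001799
T = 1/N = 1/0.001799 = 555.9043 years

555.9043


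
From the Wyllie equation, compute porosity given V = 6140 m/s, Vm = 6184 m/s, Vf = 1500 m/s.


1/V - 1/Vm = 1/6140 - 1/6184 = 1.16e-06
1/Vf - 1/Vm = 1/1500 - 1/6184 = 0.00050496
phi = 1.16e-06 / 0.00050496 = 0.0023

0.0023


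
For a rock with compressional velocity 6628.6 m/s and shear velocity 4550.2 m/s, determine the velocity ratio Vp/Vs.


Vp/Vs = 6628.6 / 4550.2
= 1.4568

1.4568


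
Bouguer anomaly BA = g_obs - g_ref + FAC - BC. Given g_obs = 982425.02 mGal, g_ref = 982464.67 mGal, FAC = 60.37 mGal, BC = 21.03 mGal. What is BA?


BA = g_obs - g_ref + FAC - BC
= 982425.02 - 982464.67 + 60.37 - 21.03
= -0.31 mGal

-0.31


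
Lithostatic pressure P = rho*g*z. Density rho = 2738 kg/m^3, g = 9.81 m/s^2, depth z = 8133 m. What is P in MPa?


P = rho * g * z / 1e6
= 2738 * 9.81 * 8133 / 1e6
= 218450590.74 / 1e6
= 218.4506 MPa

218.4506


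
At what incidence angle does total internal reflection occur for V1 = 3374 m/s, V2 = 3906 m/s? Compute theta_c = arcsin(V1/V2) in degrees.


V1/V2 = 3374/3906 = 0.863799
theta_c = arcsin(0.863799) = 59.7459 degrees

59.7459


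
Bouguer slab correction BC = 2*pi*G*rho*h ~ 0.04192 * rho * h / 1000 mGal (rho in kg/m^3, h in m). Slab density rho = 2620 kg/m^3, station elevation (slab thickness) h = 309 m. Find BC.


BC = 0.04192 * rho * h / 1000
= 0.04192 * 2620 * 309 / 1000
= 33.9376 mGal

33.9376


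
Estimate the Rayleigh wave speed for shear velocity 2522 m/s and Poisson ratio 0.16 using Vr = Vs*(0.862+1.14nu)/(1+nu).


Numerator factor = 0.862 + 1.14*0.16 = 1.0444
Denominator = 1 + 0.16 = 1.16
Vr = 2522 * 1.0444 / 1.16 = 2270.67 m/s

2270.67


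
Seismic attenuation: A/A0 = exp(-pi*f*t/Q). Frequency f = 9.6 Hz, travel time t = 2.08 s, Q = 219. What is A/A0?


pi*f*t/Q = pi*9.6*2.08/219 = 0.286444
A/A0 = exp(-0.286444) = 0.750929

0.750929


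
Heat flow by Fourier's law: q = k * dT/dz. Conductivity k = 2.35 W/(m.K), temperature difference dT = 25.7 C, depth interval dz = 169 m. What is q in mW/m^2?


q = k * dT / dz * 1000
= 2.35 * 25.7 / 169 * 1000
= 0.357367 * 1000
= 357.3669 mW/m^2

357.3669
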